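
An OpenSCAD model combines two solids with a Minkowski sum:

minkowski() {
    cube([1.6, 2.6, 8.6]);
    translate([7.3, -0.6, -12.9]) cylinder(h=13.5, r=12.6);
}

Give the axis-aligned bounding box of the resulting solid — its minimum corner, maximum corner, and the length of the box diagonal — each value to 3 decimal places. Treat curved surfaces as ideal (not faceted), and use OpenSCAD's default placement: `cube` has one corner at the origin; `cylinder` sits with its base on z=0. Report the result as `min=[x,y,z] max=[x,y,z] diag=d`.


A = translate([7.3, -0.6, -12.9]) cylinder(h=13.5, r=12.6) → bbox [-5.3,-13.2,-12.9] .. [19.9,12,0.6]
B = cube([1.6, 2.6, 8.6]) → bbox [0,0,0] .. [1.6,2.6,8.6]
lo = A.lo+B.lo = [-5.3+0, -13.2+0, -12.9+0] = [-5.300,-13.200,-12.900]
hi = A.hi+B.hi = [19.9+1.6, 12+2.6, 0.6+8.6] = [21.500,14.600,9.200]
diag = √(26.8²+27.8²+22.1²) = √1979.49 = 44.491

min=[-5.300,-13.200,-12.900] max=[21.500,14.600,9.200] diag=44.491


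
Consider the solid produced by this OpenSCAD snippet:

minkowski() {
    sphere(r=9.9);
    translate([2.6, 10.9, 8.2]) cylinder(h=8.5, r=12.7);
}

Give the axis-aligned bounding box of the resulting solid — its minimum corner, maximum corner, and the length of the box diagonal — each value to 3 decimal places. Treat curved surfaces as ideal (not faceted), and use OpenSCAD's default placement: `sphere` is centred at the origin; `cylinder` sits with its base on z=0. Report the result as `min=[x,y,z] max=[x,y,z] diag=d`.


min=[-20.000,-11.700,-1.700] max=[25.200,33.500,26.600] diag=69.907

A = translate([2.6, 10.9, 8.2]) cylinder(h=8.5, r=12.7) → bbox [-10.1,-1.8,8.2] .. [15.3,23.6,16.7]
B = sphere(r=9.9) → bbox [-9.9,-9.9,-9.9] .. [9.9,9.9,9.9]
lo = A.lo+B.lo = [-10.1-9.9, -1.8-9.9, 8.2-9.9] = [-20.000,-11.700,-1.700]
hi = A.hi+B.hi = [15.3+9.9, 23.6+9.9, 16.7+9.9] = [25.200,33.500,26.600]
diag = √(45.2²+45.2²+28.3²) = √4886.97 = 69.907


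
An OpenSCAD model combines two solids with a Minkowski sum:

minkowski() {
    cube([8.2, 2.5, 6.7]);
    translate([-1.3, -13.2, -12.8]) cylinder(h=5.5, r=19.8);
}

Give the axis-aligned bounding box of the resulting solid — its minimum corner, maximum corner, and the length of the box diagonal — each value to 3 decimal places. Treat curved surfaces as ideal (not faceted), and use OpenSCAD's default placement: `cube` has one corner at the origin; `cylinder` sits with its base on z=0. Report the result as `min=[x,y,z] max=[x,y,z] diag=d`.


min=[-21.100,-33.000,-12.800] max=[26.700,9.100,-0.600] diag=64.854

A = translate([-1.3, -13.2, -12.8]) cylinder(h=5.5, r=19.8) → bbox [-21.1,-33,-12.8] .. [18.5,6.6,-7.3]
B = cube([8.2, 2.5, 6.7]) → bbox [0,0,0] .. [8.2,2.5,6.7]
lo = A.lo+B.lo = [-21.1+0, -33+0, -12.8+0] = [-21.100,-33.000,-12.800]
hi = A.hi+B.hi = [18.5+8.2, 6.6+2.5, -7.3+6.7] = [26.700,9.100,-0.600]
diag = √(47.8²+42.1²+12.2²) = √4206.09 = 64.854


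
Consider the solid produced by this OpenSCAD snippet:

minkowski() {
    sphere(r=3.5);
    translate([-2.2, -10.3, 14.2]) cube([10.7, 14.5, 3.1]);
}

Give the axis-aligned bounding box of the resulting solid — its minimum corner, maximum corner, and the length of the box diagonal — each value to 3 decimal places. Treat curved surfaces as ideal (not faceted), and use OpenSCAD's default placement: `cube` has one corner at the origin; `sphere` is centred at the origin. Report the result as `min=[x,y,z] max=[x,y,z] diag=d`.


min=[-5.700,-13.800,10.700] max=[12.000,7.700,20.800] diag=29.623

A = translate([-2.2, -10.3, 14.2]) cube([10.7, 14.5, 3.1]) → bbox [-2.2,-10.3,14.2] .. [8.5,4.2,17.3]
B = sphere(r=3.5) → bbox [-3.5,-3.5,-3.5] .. [3.5,3.5,3.5]
lo = A.lo+B.lo = [-2.2-3.5, -10.3-3.5, 14.2-3.5] = [-5.700,-13.800,10.700]
hi = A.hi+B.hi = [8.5+3.5, 4.2+3.5, 17.3+3.5] = [12.000,7.700,20.800]
diag = √(17.7²+21.5²+10.1²) = √877.55 = 29.623


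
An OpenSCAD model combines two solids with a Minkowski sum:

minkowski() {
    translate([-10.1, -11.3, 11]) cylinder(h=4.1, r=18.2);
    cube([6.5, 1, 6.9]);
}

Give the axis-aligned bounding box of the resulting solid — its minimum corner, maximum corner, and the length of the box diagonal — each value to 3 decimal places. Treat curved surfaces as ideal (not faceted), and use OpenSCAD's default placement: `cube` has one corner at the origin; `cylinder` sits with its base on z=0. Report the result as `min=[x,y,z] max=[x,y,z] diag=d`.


A = translate([-10.1, -11.3, 11]) cylinder(h=4.1, r=18.2) → bbox [-28.3,-29.5,11] .. [8.1,6.9,15.1]
B = cube([6.5, 1, 6.9]) → bbox [0,0,0] .. [6.5,1,6.9]
lo = A.lo+B.lo = [-28.3+0, -29.5+0, 11+0] = [-28.300,-29.500,11.000]
hi = A.hi+B.hi = [8.1+6.5, 6.9+1, 15.1+6.9] = [14.600,7.900,22.000]
diag = √(42.9²+37.4²+11²) = √3360.17 = 57.967

min=[-28.300,-29.500,11.000] max=[14.600,7.900,22.000] diag=57.967


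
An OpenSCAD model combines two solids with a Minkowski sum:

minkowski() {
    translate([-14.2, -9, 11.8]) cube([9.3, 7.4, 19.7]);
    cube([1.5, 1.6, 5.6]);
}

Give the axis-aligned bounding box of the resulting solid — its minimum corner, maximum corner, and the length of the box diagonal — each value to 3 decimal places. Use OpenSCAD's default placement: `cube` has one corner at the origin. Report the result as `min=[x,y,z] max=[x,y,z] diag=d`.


A = translate([-14.2, -9, 11.8]) cube([9.3, 7.4, 19.7]) → bbox [-14.2,-9,11.8] .. [-4.9,-1.6,31.5]
B = cube([1.5, 1.6, 5.6]) → bbox [0,0,0] .. [1.5,1.6,5.6]
lo = A.lo+B.lo = [-14.2+0, -9+0, 11.8+0] = [-14.200,-9.000,11.800]
hi = A.hi+B.hi = [-4.9+1.5, -1.6+1.6, 31.5+5.6] = [-3.400,0.000,37.100]
diag = √(10.8²+9²+25.3²) = √837.73 = 28.944

min=[-14.200,-9.000,11.800] max=[-3.400,0.000,37.100] diag=28.944


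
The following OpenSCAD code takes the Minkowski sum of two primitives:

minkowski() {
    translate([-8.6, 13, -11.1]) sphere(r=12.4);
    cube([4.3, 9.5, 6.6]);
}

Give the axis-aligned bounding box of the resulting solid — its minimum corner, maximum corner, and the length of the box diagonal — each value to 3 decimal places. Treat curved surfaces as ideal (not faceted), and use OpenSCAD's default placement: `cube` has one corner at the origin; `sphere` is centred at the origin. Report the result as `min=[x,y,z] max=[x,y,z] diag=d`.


A = translate([-8.6, 13, -11.1]) sphere(r=12.4) → bbox [-21,0.6,-23.5] .. [3.8,25.4,1.3]
B = cube([4.3, 9.5, 6.6]) → bbox [0,0,0] .. [4.3,9.5,6.6]
lo = A.lo+B.lo = [-21+0, 0.6+0, -23.5+0] = [-21.000,0.600,-23.500]
hi = A.hi+B.hi = [3.8+4.3, 25.4+9.5, 1.3+6.6] = [8.100,34.900,7.900]
diag = √(29.1²+34.3²+31.4²) = √3009.26 = 54.857

min=[-21.000,0.600,-23.500] max=[8.100,34.900,7.900] diag=54.857


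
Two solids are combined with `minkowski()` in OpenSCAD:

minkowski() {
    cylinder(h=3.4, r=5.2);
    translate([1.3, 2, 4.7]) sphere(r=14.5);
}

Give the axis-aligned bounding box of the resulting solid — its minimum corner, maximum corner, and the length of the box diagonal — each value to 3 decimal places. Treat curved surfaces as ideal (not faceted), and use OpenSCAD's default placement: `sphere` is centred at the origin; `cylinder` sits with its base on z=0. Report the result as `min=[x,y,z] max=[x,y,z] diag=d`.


min=[-18.400,-17.700,-9.800] max=[21.000,21.700,22.600] diag=64.455

A = translate([1.3, 2, 4.7]) sphere(r=14.5) → bbox [-13.2,-12.5,-9.8] .. [15.8,16.5,19.2]
B = cylinder(h=3.4, r=5.2) → bbox [-5.2,-5.2,0] .. [5.2,5.2,3.4]
lo = A.lo+B.lo = [-13.2-5.2, -12.5-5.2, -9.8+0] = [-18.400,-17.700,-9.800]
hi = A.hi+B.hi = [15.8+5.2, 16.5+5.2, 19.2+3.4] = [21.000,21.700,22.600]
diag = √(39.4²+39.4²+32.4²) = √4154.48 = 64.455


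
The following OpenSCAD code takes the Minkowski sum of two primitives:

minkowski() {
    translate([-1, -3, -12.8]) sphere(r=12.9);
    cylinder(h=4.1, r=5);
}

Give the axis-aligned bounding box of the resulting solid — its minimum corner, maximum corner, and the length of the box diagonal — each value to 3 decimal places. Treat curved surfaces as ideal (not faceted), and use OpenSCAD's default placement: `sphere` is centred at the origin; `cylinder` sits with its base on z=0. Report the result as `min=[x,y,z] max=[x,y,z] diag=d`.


min=[-18.900,-20.900,-25.700] max=[16.900,14.900,4.200] diag=58.799

A = translate([-1, -3, -12.8]) sphere(r=12.9) → bbox [-13.9,-15.9,-25.7] .. [11.9,9.9,0.1]
B = cylinder(h=4.1, r=5) → bbox [-5,-5,0] .. [5,5,4.1]
lo = A.lo+B.lo = [-13.9-5, -15.9-5, -25.7+0] = [-18.900,-20.900,-25.700]
hi = A.hi+B.hi = [11.9+5, 9.9+5, 0.1+4.1] = [16.900,14.900,4.200]
diag = √(35.8²+35.8²+29.9²) = √3457.29 = 58.799


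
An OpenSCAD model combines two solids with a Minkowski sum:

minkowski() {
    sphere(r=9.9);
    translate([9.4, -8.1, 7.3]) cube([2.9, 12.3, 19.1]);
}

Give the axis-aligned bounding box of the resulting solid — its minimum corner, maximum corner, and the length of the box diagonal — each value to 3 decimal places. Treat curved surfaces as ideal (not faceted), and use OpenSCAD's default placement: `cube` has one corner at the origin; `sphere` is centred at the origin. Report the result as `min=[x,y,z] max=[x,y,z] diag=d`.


A = translate([9.4, -8.1, 7.3]) cube([2.9, 12.3, 19.1]) → bbox [9.4,-8.1,7.3] .. [12.3,4.2,26.4]
B = sphere(r=9.9) → bbox [-9.9,-9.9,-9.9] .. [9.9,9.9,9.9]
lo = A.lo+B.lo = [9.4-9.9, -8.1-9.9, 7.3-9.9] = [-0.500,-18.000,-2.600]
hi = A.hi+B.hi = [12.3+9.9, 4.2+9.9, 26.4+9.9] = [22.200,14.100,36.300]
diag = √(22.7²+32.1²+38.9²) = √3058.91 = 55.307

min=[-0.500,-18.000,-2.600] max=[22.200,14.100,36.300] diag=55.307


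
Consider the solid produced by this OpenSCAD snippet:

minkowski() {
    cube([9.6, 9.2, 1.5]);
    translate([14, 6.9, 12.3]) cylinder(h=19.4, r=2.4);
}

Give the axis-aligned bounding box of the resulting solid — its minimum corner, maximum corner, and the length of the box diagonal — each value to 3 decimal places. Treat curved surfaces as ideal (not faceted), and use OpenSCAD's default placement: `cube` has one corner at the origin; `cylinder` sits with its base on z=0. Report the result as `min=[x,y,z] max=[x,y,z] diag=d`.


A = translate([14, 6.9, 12.3]) cylinder(h=19.4, r=2.4) → bbox [11.6,4.5,12.3] .. [16.4,9.3,31.7]
B = cube([9.6, 9.2, 1.5]) → bbox [0,0,0] .. [9.6,9.2,1.5]
lo = A.lo+B.lo = [11.6+0, 4.5+0, 12.3+0] = [11.600,4.500,12.300]
hi = A.hi+B.hi = [16.4+9.6, 9.3+9.2, 31.7+1.5] = [26.000,18.500,33.200]
diag = √(14.4²+14²+20.9²) = √840.17 = 28.986

min=[11.600,4.500,12.300] max=[26.000,18.500,33.200] diag=28.986


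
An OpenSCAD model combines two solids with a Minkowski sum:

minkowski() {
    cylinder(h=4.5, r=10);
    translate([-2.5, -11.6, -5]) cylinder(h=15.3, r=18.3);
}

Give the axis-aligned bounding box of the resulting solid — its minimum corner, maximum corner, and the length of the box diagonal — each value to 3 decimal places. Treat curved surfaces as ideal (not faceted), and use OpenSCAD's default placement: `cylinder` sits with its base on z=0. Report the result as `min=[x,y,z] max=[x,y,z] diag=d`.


A = translate([-2.5, -11.6, -5]) cylinder(h=15.3, r=18.3) → bbox [-20.8,-29.9,-5] .. [15.8,6.7,10.3]
B = cylinder(h=4.5, r=10) → bbox [-10,-10,0] .. [10,10,4.5]
lo = A.lo+B.lo = [-20.8-10, -29.9-10, -5+0] = [-30.800,-39.900,-5.000]
hi = A.hi+B.hi = [15.8+10, 6.7+10, 10.3+4.5] = [25.800,16.700,14.800]
diag = √(56.6²+56.6²+19.8²) = √6799.16 = 82.457

min=[-30.800,-39.900,-5.000] max=[25.800,16.700,14.800] diag=82.457


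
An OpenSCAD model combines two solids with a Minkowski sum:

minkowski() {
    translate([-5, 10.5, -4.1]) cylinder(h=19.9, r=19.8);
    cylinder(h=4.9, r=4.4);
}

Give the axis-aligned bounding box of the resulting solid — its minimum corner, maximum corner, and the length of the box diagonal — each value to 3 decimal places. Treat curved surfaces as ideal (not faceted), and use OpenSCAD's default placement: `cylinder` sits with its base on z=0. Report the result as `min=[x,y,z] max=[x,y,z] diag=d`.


A = translate([-5, 10.5, -4.1]) cylinder(h=19.9, r=19.8) → bbox [-24.8,-9.3,-4.1] .. [14.8,30.3,15.8]
B = cylinder(h=4.9, r=4.4) → bbox [-4.4,-4.4,0] .. [4.4,4.4,4.9]
lo = A.lo+B.lo = [-24.8-4.4, -9.3-4.4, -4.1+0] = [-29.200,-13.700,-4.100]
hi = A.hi+B.hi = [14.8+4.4, 30.3+4.4, 15.8+4.9] = [19.200,34.700,20.700]
diag = √(48.4²+48.4²+24.8²) = √5300.16 = 72.802

min=[-29.200,-13.700,-4.100] max=[19.200,34.700,20.700] diag=72.802


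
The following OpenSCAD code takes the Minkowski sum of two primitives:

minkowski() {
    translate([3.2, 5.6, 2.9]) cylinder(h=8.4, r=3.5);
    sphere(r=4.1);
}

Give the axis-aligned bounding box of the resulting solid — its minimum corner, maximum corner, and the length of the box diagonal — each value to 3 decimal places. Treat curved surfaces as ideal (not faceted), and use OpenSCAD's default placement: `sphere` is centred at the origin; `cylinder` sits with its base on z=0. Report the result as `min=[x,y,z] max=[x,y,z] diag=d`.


A = translate([3.2, 5.6, 2.9]) cylinder(h=8.4, r=3.5) → bbox [-0.3,2.1,2.9] .. [6.7,9.1,11.3]
B = sphere(r=4.1) → bbox [-4.1,-4.1,-4.1] .. [4.1,4.1,4.1]
lo = A.lo+B.lo = [-0.3-4.1, 2.1-4.1, 2.9-4.1] = [-4.400,-2.000,-1.200]
hi = A.hi+B.hi = [6.7+4.1, 9.1+4.1, 11.3+4.1] = [10.800,13.200,15.400]
diag = √(15.2²+15.2²+16.6²) = √737.64 = 27.160

min=[-4.400,-2.000,-1.200] max=[10.800,13.200,15.400] diag=27.160


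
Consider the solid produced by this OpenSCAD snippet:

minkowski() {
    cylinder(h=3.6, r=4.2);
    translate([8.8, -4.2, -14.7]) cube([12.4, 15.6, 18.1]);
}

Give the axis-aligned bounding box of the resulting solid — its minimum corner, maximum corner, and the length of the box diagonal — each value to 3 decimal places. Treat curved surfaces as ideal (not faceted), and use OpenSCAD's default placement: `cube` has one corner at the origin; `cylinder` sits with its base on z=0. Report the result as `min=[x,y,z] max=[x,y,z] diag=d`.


min=[4.600,-8.400,-14.700] max=[25.400,15.600,7.000] diag=38.465

A = translate([8.8, -4.2, -14.7]) cube([12.4, 15.6, 18.1]) → bbox [8.8,-4.2,-14.7] .. [21.2,11.4,3.4]
B = cylinder(h=3.6, r=4.2) → bbox [-4.2,-4.2,0] .. [4.2,4.2,3.6]
lo = A.lo+B.lo = [8.8-4.2, -4.2-4.2, -14.7+0] = [4.600,-8.400,-14.700]
hi = A.hi+B.hi = [21.2+4.2, 11.4+4.2, 3.4+3.6] = [25.400,15.600,7.000]
diag = √(20.8²+24²+21.7²) = √1479.53 = 38.465


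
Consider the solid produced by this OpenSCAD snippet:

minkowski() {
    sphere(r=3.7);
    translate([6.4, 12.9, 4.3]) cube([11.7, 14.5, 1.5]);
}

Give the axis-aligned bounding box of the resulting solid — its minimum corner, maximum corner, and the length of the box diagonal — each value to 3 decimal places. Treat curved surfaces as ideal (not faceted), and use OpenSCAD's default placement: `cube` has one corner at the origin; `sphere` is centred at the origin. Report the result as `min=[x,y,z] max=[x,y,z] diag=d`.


A = translate([6.4, 12.9, 4.3]) cube([11.7, 14.5, 1.5]) → bbox [6.4,12.9,4.3] .. [18.1,27.4,5.8]
B = sphere(r=3.7) → bbox [-3.7,-3.7,-3.7] .. [3.7,3.7,3.7]
lo = A.lo+B.lo = [6.4-3.7, 12.9-3.7, 4.3-3.7] = [2.700,9.200,0.600]
hi = A.hi+B.hi = [18.1+3.7, 27.4+3.7, 5.8+3.7] = [21.800,31.100,9.500]
diag = √(19.1²+21.9²+8.9²) = √923.63 = 30.391

min=[2.700,9.200,0.600] max=[21.800,31.100,9.500] diag=30.391


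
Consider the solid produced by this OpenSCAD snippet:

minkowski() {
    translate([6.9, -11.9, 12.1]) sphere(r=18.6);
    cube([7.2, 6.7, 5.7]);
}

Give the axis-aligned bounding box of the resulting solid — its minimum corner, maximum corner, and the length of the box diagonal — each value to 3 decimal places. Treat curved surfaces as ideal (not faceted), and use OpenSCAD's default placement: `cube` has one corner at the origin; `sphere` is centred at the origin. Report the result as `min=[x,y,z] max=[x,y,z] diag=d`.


A = translate([6.9, -11.9, 12.1]) sphere(r=18.6) → bbox [-11.7,-30.5,-6.5] .. [25.5,6.7,30.7]
B = cube([7.2, 6.7, 5.7]) → bbox [0,0,0] .. [7.2,6.7,5.7]
lo = A.lo+B.lo = [-11.7+0, -30.5+0, -6.5+0] = [-11.700,-30.500,-6.500]
hi = A.hi+B.hi = [25.5+7.2, 6.7+6.7, 30.7+5.7] = [32.700,13.400,36.400]
diag = √(44.4²+43.9²+42.9²) = √5738.98 = 75.756

min=[-11.700,-30.500,-6.500] max=[32.700,13.400,36.400] diag=75.756


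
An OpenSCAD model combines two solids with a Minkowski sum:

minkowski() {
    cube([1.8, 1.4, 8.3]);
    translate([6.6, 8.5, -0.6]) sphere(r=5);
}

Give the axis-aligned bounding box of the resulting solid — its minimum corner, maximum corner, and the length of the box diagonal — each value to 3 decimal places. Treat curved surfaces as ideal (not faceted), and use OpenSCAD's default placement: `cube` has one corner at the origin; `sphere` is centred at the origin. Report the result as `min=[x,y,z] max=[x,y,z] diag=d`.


min=[1.600,3.500,-5.600] max=[13.400,14.900,12.700] diag=24.578

A = translate([6.6, 8.5, -0.6]) sphere(r=5) → bbox [1.6,3.5,-5.6] .. [11.6,13.5,4.4]
B = cube([1.8, 1.4, 8.3]) → bbox [0,0,0] .. [1.8,1.4,8.3]
lo = A.lo+B.lo = [1.6+0, 3.5+0, -5.6+0] = [1.600,3.500,-5.600]
hi = A.hi+B.hi = [11.6+1.8, 13.5+1.4, 4.4+8.3] = [13.400,14.900,12.700]
diag = √(11.8²+11.4²+18.3²) = √604.09 = 24.578


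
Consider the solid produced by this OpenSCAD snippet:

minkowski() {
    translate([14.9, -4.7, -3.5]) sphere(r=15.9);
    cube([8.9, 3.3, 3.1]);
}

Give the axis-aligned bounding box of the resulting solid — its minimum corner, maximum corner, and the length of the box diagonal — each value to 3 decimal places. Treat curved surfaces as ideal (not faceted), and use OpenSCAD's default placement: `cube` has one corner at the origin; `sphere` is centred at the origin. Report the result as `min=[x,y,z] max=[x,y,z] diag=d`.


min=[-1.000,-20.600,-19.400] max=[39.700,14.500,15.500] diag=64.082

A = translate([14.9, -4.7, -3.5]) sphere(r=15.9) → bbox [-1,-20.6,-19.4] .. [30.8,11.2,12.4]
B = cube([8.9, 3.3, 3.1]) → bbox [0,0,0] .. [8.9,3.3,3.1]
lo = A.lo+B.lo = [-1+0, -20.6+0, -19.4+0] = [-1.000,-20.600,-19.400]
hi = A.hi+B.hi = [30.8+8.9, 11.2+3.3, 12.4+3.1] = [39.700,14.500,15.500]
diag = √(40.7²+35.1²+34.9²) = √4106.51 = 64.082


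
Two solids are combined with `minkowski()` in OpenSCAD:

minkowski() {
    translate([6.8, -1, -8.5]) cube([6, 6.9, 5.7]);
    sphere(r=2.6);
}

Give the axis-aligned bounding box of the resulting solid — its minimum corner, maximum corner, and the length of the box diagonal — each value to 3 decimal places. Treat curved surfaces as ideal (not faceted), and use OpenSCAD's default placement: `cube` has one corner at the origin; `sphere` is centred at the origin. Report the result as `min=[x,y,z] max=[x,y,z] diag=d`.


A = translate([6.8, -1, -8.5]) cube([6, 6.9, 5.7]) → bbox [6.8,-1,-8.5] .. [12.8,5.9,-2.8]
B = sphere(r=2.6) → bbox [-2.6,-2.6,-2.6] .. [2.6,2.6,2.6]
lo = A.lo+B.lo = [6.8-2.6, -1-2.6, -8.5-2.6] = [4.200,-3.600,-11.100]
hi = A.hi+B.hi = [12.8+2.6, 5.9+2.6, -2.8+2.6] = [15.400,8.500,-0.200]
diag = √(11.2²+12.1²+10.9²) = √390.66 = 19.765

min=[4.200,-3.600,-11.100] max=[15.400,8.500,-0.200] diag=19.765


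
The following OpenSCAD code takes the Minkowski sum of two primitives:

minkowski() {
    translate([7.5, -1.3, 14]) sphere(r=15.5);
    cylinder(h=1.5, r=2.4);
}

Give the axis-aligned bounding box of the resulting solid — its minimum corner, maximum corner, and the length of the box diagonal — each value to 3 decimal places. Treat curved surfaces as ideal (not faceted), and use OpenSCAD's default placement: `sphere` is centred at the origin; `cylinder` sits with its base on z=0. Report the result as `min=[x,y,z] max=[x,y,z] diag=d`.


A = translate([7.5, -1.3, 14]) sphere(r=15.5) → bbox [-8,-16.8,-1.5] .. [23,14.2,29.5]
B = cylinder(h=1.5, r=2.4) → bbox [-2.4,-2.4,0] .. [2.4,2.4,1.5]
lo = A.lo+B.lo = [-8-2.4, -16.8-2.4, -1.5+0] = [-10.400,-19.200,-1.500]
hi = A.hi+B.hi = [23+2.4, 14.2+2.4, 29.5+1.5] = [25.400,16.600,31.000]
diag = √(35.8²+35.8²+32.5²) = √3619.53 = 60.163

min=[-10.400,-19.200,-1.500] max=[25.400,16.600,31.000] diag=60.163


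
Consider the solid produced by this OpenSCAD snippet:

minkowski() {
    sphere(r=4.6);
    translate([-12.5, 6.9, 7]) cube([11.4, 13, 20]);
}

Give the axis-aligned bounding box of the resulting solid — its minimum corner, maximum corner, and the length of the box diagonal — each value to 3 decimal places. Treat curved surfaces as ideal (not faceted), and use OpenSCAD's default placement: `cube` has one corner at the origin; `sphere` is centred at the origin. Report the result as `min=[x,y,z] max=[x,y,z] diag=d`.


min=[-17.100,2.300,2.400] max=[3.500,24.500,31.600] diag=42.069

A = translate([-12.5, 6.9, 7]) cube([11.4, 13, 20]) → bbox [-12.5,6.9,7] .. [-1.1,19.9,27]
B = sphere(r=4.6) → bbox [-4.6,-4.6,-4.6] .. [4.6,4.6,4.6]
lo = A.lo+B.lo = [-12.5-4.6, 6.9-4.6, 7-4.6] = [-17.100,2.300,2.400]
hi = A.hi+B.hi = [-1.1+4.6, 19.9+4.6, 27+4.6] = [3.500,24.500,31.600]
diag = √(20.6²+22.2²+29.2²) = √1769.84 = 42.069


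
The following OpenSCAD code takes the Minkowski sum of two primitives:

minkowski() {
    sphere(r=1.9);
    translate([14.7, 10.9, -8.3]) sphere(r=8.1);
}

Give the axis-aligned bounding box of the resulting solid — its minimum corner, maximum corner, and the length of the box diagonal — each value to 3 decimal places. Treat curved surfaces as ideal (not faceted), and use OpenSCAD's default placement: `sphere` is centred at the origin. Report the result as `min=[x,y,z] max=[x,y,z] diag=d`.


A = translate([14.7, 10.9, -8.3]) sphere(r=8.1) → bbox [6.6,2.8,-16.4] .. [22.8,19,-0.2]
B = sphere(r=1.9) → bbox [-1.9,-1.9,-1.9] .. [1.9,1.9,1.9]
lo = A.lo+B.lo = [6.6-1.9, 2.8-1.9, -16.4-1.9] = [4.700,0.900,-18.300]
hi = A.hi+B.hi = [22.8+1.9, 19+1.9, -0.2+1.9] = [24.700,20.900,1.700]
diag = √(20²+20²+20²) = √1200 = 34.641

min=[4.700,0.900,-18.300] max=[24.700,20.900,1.700] diag=34.641


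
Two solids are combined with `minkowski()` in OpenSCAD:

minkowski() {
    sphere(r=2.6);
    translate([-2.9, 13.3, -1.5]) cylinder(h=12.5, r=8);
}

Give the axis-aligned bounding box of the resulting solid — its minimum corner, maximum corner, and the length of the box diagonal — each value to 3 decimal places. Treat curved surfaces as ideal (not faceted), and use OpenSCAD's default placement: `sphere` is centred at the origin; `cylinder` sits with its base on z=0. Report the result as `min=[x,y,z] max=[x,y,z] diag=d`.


min=[-13.500,2.700,-4.100] max=[7.700,23.900,13.600] diag=34.816

A = translate([-2.9, 13.3, -1.5]) cylinder(h=12.5, r=8) → bbox [-10.9,5.3,-1.5] .. [5.1,21.3,11]
B = sphere(r=2.6) → bbox [-2.6,-2.6,-2.6] .. [2.6,2.6,2.6]
lo = A.lo+B.lo = [-10.9-2.6, 5.3-2.6, -1.5-2.6] = [-13.500,2.700,-4.100]
hi = A.hi+B.hi = [5.1+2.6, 21.3+2.6, 11+2.6] = [7.700,23.900,13.600]
diag = √(21.2²+21.2²+17.7²) = √1212.17 = 34.816


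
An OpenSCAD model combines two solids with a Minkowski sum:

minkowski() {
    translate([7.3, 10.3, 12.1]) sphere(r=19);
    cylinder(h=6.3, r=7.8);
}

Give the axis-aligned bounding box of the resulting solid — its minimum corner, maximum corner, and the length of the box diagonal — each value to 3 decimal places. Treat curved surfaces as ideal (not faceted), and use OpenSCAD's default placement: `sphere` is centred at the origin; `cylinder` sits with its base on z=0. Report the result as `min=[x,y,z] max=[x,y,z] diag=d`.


A = translate([7.3, 10.3, 12.1]) sphere(r=19) → bbox [-11.7,-8.7,-6.9] .. [26.3,29.3,31.1]
B = cylinder(h=6.3, r=7.8) → bbox [-7.8,-7.8,0] .. [7.8,7.8,6.3]
lo = A.lo+B.lo = [-11.7-7.8, -8.7-7.8, -6.9+0] = [-19.500,-16.500,-6.900]
hi = A.hi+B.hi = [26.3+7.8, 29.3+7.8, 31.1+6.3] = [34.100,37.100,37.400]
diag = √(53.6²+53.6²+44.3²) = √7708.41 = 87.798

min=[-19.500,-16.500,-6.900] max=[34.100,37.100,37.400] diag=87.798


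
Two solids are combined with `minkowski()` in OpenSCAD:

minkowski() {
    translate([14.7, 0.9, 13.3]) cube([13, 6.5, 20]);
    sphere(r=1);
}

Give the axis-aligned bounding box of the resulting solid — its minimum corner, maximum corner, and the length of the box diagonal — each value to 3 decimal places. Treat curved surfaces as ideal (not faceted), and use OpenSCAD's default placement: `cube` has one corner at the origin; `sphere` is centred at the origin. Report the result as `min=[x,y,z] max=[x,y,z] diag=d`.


min=[13.700,-0.100,12.300] max=[28.700,8.400,34.300] diag=27.951

A = translate([14.7, 0.9, 13.3]) cube([13, 6.5, 20]) → bbox [14.7,0.9,13.3] .. [27.7,7.4,33.3]
B = sphere(r=1) → bbox [-1,-1,-1] .. [1,1,1]
lo = A.lo+B.lo = [14.7-1, 0.9-1, 13.3-1] = [13.700,-0.100,12.300]
hi = A.hi+B.hi = [27.7+1, 7.4+1, 33.3+1] = [28.700,8.400,34.300]
diag = √(15²+8.5²+22²) = √781.25 = 27.951


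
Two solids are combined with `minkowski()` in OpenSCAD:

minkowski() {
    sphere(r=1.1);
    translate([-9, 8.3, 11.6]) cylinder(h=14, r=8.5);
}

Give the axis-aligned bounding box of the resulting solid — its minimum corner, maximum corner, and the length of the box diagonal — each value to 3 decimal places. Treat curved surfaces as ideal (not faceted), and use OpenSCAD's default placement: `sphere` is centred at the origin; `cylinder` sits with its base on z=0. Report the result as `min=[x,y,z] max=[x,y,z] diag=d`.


min=[-18.600,-1.300,10.500] max=[0.600,17.900,26.700] diag=31.618

A = translate([-9, 8.3, 11.6]) cylinder(h=14, r=8.5) → bbox [-17.5,-0.2,11.6] .. [-0.5,16.8,25.6]
B = sphere(r=1.1) → bbox [-1.1,-1.1,-1.1] .. [1.1,1.1,1.1]
lo = A.lo+B.lo = [-17.5-1.1, -0.2-1.1, 11.6-1.1] = [-18.600,-1.300,10.500]
hi = A.hi+B.hi = [-0.5+1.1, 16.8+1.1, 25.6+1.1] = [0.600,17.900,26.700]
diag = √(19.2²+19.2²+16.2²) = √999.72 = 31.618


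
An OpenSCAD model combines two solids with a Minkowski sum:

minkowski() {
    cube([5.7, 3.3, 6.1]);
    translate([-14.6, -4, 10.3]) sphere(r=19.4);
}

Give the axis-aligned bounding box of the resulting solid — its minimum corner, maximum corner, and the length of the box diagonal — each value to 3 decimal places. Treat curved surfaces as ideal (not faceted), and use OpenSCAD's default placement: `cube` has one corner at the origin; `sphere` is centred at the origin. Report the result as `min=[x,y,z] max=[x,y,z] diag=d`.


min=[-34.000,-23.400,-9.100] max=[10.500,18.700,35.800] diag=75.952

A = translate([-14.6, -4, 10.3]) sphere(r=19.4) → bbox [-34,-23.4,-9.1] .. [4.8,15.4,29.7]
B = cube([5.7, 3.3, 6.1]) → bbox [0,0,0] .. [5.7,3.3,6.1]
lo = A.lo+B.lo = [-34+0, -23.4+0, -9.1+0] = [-34.000,-23.400,-9.100]
hi = A.hi+B.hi = [4.8+5.7, 15.4+3.3, 29.7+6.1] = [10.500,18.700,35.800]
diag = √(44.5²+42.1²+44.9²) = √5768.67 = 75.952


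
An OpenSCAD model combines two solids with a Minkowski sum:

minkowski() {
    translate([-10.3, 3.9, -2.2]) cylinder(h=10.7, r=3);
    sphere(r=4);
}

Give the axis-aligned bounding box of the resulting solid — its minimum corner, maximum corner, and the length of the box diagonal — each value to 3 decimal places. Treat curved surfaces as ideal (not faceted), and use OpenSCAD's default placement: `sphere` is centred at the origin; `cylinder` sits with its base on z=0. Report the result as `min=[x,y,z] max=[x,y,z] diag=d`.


A = translate([-10.3, 3.9, -2.2]) cylinder(h=10.7, r=3) → bbox [-13.3,0.9,-2.2] .. [-7.3,6.9,8.5]
B = sphere(r=4) → bbox [-4,-4,-4] .. [4,4,4]
lo = A.lo+B.lo = [-13.3-4, 0.9-4, -2.2-4] = [-17.300,-3.100,-6.200]
hi = A.hi+B.hi = [-7.3+4, 6.9+4, 8.5+4] = [-3.300,10.900,12.500]
diag = √(14²+14²+18.7²) = √741.69 = 27.234

min=[-17.300,-3.100,-6.200] max=[-3.300,10.900,12.500] diag=27.234


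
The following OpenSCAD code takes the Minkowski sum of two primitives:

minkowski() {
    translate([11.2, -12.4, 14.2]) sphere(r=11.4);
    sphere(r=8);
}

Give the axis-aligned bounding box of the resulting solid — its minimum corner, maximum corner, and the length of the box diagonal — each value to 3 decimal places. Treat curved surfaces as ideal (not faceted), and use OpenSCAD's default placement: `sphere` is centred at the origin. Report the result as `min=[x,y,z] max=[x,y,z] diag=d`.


min=[-8.200,-31.800,-5.200] max=[30.600,7.000,33.600] diag=67.204

A = translate([11.2, -12.4, 14.2]) sphere(r=11.4) → bbox [-0.2,-23.8,2.8] .. [22.6,-1,25.6]
B = sphere(r=8) → bbox [-8,-8,-8] .. [8,8,8]
lo = A.lo+B.lo = [-0.2-8, -23.8-8, 2.8-8] = [-8.200,-31.800,-5.200]
hi = A.hi+B.hi = [22.6+8, -1+8, 25.6+8] = [30.600,7.000,33.600]
diag = √(38.8²+38.8²+38.8²) = √4516.32 = 67.204


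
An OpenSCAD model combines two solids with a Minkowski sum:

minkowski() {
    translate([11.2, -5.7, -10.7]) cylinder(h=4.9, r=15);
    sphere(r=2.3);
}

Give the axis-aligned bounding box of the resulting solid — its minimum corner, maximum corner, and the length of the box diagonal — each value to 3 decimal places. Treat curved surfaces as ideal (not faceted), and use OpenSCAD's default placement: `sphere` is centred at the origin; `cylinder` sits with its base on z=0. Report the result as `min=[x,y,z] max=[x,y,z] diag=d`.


min=[-6.100,-23.000,-13.000] max=[28.500,11.600,-3.500] diag=49.845

A = translate([11.2, -5.7, -10.7]) cylinder(h=4.9, r=15) → bbox [-3.8,-20.7,-10.7] .. [26.2,9.3,-5.8]
B = sphere(r=2.3) → bbox [-2.3,-2.3,-2.3] .. [2.3,2.3,2.3]
lo = A.lo+B.lo = [-3.8-2.3, -20.7-2.3, -10.7-2.3] = [-6.100,-23.000,-13.000]
hi = A.hi+B.hi = [26.2+2.3, 9.3+2.3, -5.8+2.3] = [28.500,11.600,-3.500]
diag = √(34.6²+34.6²+9.5²) = √2484.57 = 49.845


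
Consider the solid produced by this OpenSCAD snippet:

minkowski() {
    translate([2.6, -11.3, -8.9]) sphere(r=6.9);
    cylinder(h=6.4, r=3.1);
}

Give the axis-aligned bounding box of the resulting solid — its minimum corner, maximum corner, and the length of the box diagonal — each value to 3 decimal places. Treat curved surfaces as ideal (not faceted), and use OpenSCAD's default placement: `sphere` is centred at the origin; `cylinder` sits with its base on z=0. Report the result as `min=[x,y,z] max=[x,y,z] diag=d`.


min=[-7.400,-21.300,-15.800] max=[12.600,-1.300,4.400] diag=34.757

A = translate([2.6, -11.3, -8.9]) sphere(r=6.9) → bbox [-4.3,-18.2,-15.8] .. [9.5,-4.4,-2]
B = cylinder(h=6.4, r=3.1) → bbox [-3.1,-3.1,0] .. [3.1,3.1,6.4]
lo = A.lo+B.lo = [-4.3-3.1, -18.2-3.1, -15.8+0] = [-7.400,-21.300,-15.800]
hi = A.hi+B.hi = [9.5+3.1, -4.4+3.1, -2+6.4] = [12.600,-1.300,4.400]
diag = √(20²+20²+20.2²) = √1208.04 = 34.757


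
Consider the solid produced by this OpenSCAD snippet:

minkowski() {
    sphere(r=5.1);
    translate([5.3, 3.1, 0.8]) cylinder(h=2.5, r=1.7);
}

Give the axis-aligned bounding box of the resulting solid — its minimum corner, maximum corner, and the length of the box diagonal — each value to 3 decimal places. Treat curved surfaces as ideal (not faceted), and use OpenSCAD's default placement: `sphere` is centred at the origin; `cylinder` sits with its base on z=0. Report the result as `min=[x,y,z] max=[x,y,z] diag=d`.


A = translate([5.3, 3.1, 0.8]) cylinder(h=2.5, r=1.7) → bbox [3.6,1.4,0.8] .. [7,4.8,3.3]
B = sphere(r=5.1) → bbox [-5.1,-5.1,-5.1] .. [5.1,5.1,5.1]
lo = A.lo+B.lo = [3.6-5.1, 1.4-5.1, 0.8-5.1] = [-1.500,-3.700,-4.300]
hi = A.hi+B.hi = [7+5.1, 4.8+5.1, 3.3+5.1] = [12.100,9.900,8.400]
diag = √(13.6²+13.6²+12.7²) = √531.21 = 23.048

min=[-1.500,-3.700,-4.300] max=[12.100,9.900,8.400] diag=23.048


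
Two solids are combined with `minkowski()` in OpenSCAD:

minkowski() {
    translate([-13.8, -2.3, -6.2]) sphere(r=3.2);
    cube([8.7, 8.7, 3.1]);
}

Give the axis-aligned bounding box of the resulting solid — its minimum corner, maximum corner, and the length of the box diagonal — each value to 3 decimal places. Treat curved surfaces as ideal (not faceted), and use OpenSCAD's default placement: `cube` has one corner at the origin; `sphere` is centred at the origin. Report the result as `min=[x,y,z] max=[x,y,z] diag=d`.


min=[-17.000,-5.500,-9.400] max=[-1.900,9.600,0.100] diag=23.372

A = translate([-13.8, -2.3, -6.2]) sphere(r=3.2) → bbox [-17,-5.5,-9.4] .. [-10.6,0.9,-3]
B = cube([8.7, 8.7, 3.1]) → bbox [0,0,0] .. [8.7,8.7,3.1]
lo = A.lo+B.lo = [-17+0, -5.5+0, -9.4+0] = [-17.000,-5.500,-9.400]
hi = A.hi+B.hi = [-10.6+8.7, 0.9+8.7, -3+3.1] = [-1.900,9.600,0.100]
diag = √(15.1²+15.1²+9.5²) = √546.27 = 23.372


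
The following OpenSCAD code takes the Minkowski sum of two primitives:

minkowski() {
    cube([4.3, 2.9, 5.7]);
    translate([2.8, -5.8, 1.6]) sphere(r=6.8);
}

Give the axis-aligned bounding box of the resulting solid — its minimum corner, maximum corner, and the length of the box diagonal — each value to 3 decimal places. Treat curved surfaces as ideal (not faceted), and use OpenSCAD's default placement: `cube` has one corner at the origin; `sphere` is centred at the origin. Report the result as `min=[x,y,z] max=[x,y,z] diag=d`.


min=[-4.000,-12.600,-5.200] max=[13.900,3.900,14.100] diag=31.067

A = translate([2.8, -5.8, 1.6]) sphere(r=6.8) → bbox [-4,-12.6,-5.2] .. [9.6,1,8.4]
B = cube([4.3, 2.9, 5.7]) → bbox [0,0,0] .. [4.3,2.9,5.7]
lo = A.lo+B.lo = [-4+0, -12.6+0, -5.2+0] = [-4.000,-12.600,-5.200]
hi = A.hi+B.hi = [9.6+4.3, 1+2.9, 8.4+5.7] = [13.900,3.900,14.100]
diag = √(17.9²+16.5²+19.3²) = √965.15 = 31.067


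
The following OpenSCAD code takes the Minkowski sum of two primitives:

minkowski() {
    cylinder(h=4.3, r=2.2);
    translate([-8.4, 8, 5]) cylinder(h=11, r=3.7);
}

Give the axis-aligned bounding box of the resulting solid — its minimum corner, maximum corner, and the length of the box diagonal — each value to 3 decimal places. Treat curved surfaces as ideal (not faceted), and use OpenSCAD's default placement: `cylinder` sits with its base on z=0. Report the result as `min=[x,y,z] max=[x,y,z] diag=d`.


min=[-14.300,2.100,5.000] max=[-2.500,13.900,20.300] diag=22.640

A = translate([-8.4, 8, 5]) cylinder(h=11, r=3.7) → bbox [-12.1,4.3,5] .. [-4.7,11.7,16]
B = cylinder(h=4.3, r=2.2) → bbox [-2.2,-2.2,0] .. [2.2,2.2,4.3]
lo = A.lo+B.lo = [-12.1-2.2, 4.3-2.2, 5+0] = [-14.300,2.100,5.000]
hi = A.hi+B.hi = [-4.7+2.2, 11.7+2.2, 16+4.3] = [-2.500,13.900,20.300]
diag = √(11.8²+11.8²+15.3²) = √512.57 = 22.640


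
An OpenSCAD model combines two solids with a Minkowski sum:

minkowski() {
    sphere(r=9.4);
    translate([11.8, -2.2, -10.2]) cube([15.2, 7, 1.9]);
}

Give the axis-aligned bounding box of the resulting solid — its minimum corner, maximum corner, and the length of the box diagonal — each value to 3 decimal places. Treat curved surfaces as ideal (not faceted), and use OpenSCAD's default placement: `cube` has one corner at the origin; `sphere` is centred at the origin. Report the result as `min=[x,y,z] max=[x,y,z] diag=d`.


A = translate([11.8, -2.2, -10.2]) cube([15.2, 7, 1.9]) → bbox [11.8,-2.2,-10.2] .. [27,4.8,-8.3]
B = sphere(r=9.4) → bbox [-9.4,-9.4,-9.4] .. [9.4,9.4,9.4]
lo = A.lo+B.lo = [11.8-9.4, -2.2-9.4, -10.2-9.4] = [2.400,-11.600,-19.600]
hi = A.hi+B.hi = [27+9.4, 4.8+9.4, -8.3+9.4] = [36.400,14.200,1.100]
diag = √(34²+25.8²+20.7²) = √2250.13 = 47.436

min=[2.400,-11.600,-19.600] max=[36.400,14.200,1.100] diag=47.436


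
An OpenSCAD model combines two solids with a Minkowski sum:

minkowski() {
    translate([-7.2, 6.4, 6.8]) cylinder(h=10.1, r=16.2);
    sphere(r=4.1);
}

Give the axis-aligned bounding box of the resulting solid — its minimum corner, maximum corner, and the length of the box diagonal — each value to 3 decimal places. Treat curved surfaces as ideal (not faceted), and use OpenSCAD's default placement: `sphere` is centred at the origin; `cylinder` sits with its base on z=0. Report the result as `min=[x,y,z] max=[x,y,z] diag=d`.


A = translate([-7.2, 6.4, 6.8]) cylinder(h=10.1, r=16.2) → bbox [-23.4,-9.8,6.8] .. [9,22.6,16.9]
B = sphere(r=4.1) → bbox [-4.1,-4.1,-4.1] .. [4.1,4.1,4.1]
lo = A.lo+B.lo = [-23.4-4.1, -9.8-4.1, 6.8-4.1] = [-27.500,-13.900,2.700]
hi = A.hi+B.hi = [9+4.1, 22.6+4.1, 16.9+4.1] = [13.100,26.700,21.000]
diag = √(40.6²+40.6²+18.3²) = √3631.61 = 60.263

min=[-27.500,-13.900,2.700] max=[13.100,26.700,21.000] diag=60.263


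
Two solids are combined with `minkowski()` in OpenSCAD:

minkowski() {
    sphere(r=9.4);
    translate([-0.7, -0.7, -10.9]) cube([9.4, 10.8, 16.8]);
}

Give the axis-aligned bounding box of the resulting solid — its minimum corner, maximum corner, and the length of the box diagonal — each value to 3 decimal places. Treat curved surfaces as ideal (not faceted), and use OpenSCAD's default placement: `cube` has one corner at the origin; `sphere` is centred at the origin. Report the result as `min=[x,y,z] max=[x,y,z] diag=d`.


min=[-10.100,-10.100,-20.300] max=[18.100,19.500,15.300] diag=54.210

A = translate([-0.7, -0.7, -10.9]) cube([9.4, 10.8, 16.8]) → bbox [-0.7,-0.7,-10.9] .. [8.7,10.1,5.9]
B = sphere(r=9.4) → bbox [-9.4,-9.4,-9.4] .. [9.4,9.4,9.4]
lo = A.lo+B.lo = [-0.7-9.4, -0.7-9.4, -10.9-9.4] = [-10.100,-10.100,-20.300]
hi = A.hi+B.hi = [8.7+9.4, 10.1+9.4, 5.9+9.4] = [18.100,19.500,15.300]
diag = √(28.2²+29.6²+35.6²) = √2938.76 = 54.210


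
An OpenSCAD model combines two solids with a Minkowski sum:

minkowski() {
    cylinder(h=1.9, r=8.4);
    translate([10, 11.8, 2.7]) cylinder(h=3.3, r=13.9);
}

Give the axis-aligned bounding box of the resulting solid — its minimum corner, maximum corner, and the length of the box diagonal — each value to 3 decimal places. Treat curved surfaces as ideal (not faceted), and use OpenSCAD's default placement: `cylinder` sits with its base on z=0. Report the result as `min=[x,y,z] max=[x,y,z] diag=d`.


A = translate([10, 11.8, 2.7]) cylinder(h=3.3, r=13.9) → bbox [-3.9,-2.1,2.7] .. [23.9,25.7,6]
B = cylinder(h=1.9, r=8.4) → bbox [-8.4,-8.4,0] .. [8.4,8.4,1.9]
lo = A.lo+B.lo = [-3.9-8.4, -2.1-8.4, 2.7+0] = [-12.300,-10.500,2.700]
hi = A.hi+B.hi = [23.9+8.4, 25.7+8.4, 6+1.9] = [32.300,34.100,7.900]
diag = √(44.6²+44.6²+5.2²) = √4005.36 = 63.288

min=[-12.300,-10.500,2.700] max=[32.300,34.100,7.900] diag=63.288


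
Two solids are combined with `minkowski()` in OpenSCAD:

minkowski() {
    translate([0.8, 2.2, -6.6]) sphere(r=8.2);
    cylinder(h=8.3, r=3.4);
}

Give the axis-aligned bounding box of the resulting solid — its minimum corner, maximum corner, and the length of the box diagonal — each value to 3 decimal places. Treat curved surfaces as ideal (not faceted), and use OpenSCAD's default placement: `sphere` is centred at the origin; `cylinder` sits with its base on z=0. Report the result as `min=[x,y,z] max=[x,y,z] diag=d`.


min=[-10.800,-9.400,-14.800] max=[12.400,13.800,9.900] diag=41.068

A = translate([0.8, 2.2, -6.6]) sphere(r=8.2) → bbox [-7.4,-6,-14.8] .. [9,10.4,1.6]
B = cylinder(h=8.3, r=3.4) → bbox [-3.4,-3.4,0] .. [3.4,3.4,8.3]
lo = A.lo+B.lo = [-7.4-3.4, -6-3.4, -14.8+0] = [-10.800,-9.400,-14.800]
hi = A.hi+B.hi = [9+3.4, 10.4+3.4, 1.6+8.3] = [12.400,13.800,9.900]
diag = √(23.2²+23.2²+24.7²) = √1686.57 = 41.068


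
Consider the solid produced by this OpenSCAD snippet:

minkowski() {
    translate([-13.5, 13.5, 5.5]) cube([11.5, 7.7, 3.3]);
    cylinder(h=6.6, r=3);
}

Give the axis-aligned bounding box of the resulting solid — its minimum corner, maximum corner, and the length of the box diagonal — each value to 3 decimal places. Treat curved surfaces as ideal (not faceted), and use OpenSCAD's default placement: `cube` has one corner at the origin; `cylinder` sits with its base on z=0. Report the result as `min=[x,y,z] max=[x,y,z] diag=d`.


A = translate([-13.5, 13.5, 5.5]) cube([11.5, 7.7, 3.3]) → bbox [-13.5,13.5,5.5] .. [-2,21.2,8.8]
B = cylinder(h=6.6, r=3) → bbox [-3,-3,0] .. [3,3,6.6]
lo = A.lo+B.lo = [-13.5-3, 13.5-3, 5.5+0] = [-16.500,10.500,5.500]
hi = A.hi+B.hi = [-2+3, 21.2+3, 8.8+6.6] = [1.000,24.200,15.400]
diag = √(17.5²+13.7²+9.9²) = √591.95 = 24.330

min=[-16.500,10.500,5.500] max=[1.000,24.200,15.400] diag=24.330


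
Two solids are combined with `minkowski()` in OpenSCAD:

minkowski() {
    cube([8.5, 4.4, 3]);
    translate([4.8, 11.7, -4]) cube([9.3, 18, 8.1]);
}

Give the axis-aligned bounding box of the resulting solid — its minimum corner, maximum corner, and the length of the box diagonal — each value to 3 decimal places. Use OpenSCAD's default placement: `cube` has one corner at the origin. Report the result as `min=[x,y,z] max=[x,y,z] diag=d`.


A = translate([4.8, 11.7, -4]) cube([9.3, 18, 8.1]) → bbox [4.8,11.7,-4] .. [14.1,29.7,4.1]
B = cube([8.5, 4.4, 3]) → bbox [0,0,0] .. [8.5,4.4,3]
lo = A.lo+B.lo = [4.8+0, 11.7+0, -4+0] = [4.800,11.700,-4.000]
hi = A.hi+B.hi = [14.1+8.5, 29.7+4.4, 4.1+3] = [22.600,34.100,7.100]
diag = √(17.8²+22.4²+11.1²) = √941.81 = 30.689

min=[4.800,11.700,-4.000] max=[22.600,34.100,7.100] diag=30.689
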